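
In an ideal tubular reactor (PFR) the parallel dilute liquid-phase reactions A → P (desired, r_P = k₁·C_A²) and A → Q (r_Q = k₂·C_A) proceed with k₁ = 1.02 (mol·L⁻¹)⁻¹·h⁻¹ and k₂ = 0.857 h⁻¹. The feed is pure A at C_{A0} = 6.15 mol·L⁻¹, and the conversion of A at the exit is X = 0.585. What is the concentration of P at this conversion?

2.99 mol·L⁻¹

C_A = C_{A0}(1−X) = 2.552 mol·L⁻¹.
Along a PFR/batch, dC_Q/dC_A = −r_Q/(r_P+r_Q) = −k₂/(k₂+k₁·C_A).
Integrating from C_{A0} to C_A: C_Q = (0.857/1.02)·ln[(0.857+1.02·6.15)/(0.857+1.02·2.55)] = 0.8402·ln(7.130/3.460) = 0.6074 mol·L⁻¹.
Then C_P = (C_{A0}−C_A) − C_Q = 3.598 − 0.6074 = 2.990 mol·L⁻¹.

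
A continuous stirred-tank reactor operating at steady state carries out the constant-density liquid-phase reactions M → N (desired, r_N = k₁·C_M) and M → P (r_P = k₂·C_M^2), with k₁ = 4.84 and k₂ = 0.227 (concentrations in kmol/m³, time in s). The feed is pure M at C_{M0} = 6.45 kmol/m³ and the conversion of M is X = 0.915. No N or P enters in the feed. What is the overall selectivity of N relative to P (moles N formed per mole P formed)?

Exit C_M = C_{M0}(1−X) = 6.45×0.0850 = 0.5482 kmol/m³.
In a CSTR the entire volume is at exit conditions, so r_N = 4.84×0.5482 = 2.654 and r_P = 0.227×0.5482^2 = 0.06823.
Overall selectivity = C_N/C_P = r_Nτ/(r_Pτ) = r_N/r_P = 38.9.

38.9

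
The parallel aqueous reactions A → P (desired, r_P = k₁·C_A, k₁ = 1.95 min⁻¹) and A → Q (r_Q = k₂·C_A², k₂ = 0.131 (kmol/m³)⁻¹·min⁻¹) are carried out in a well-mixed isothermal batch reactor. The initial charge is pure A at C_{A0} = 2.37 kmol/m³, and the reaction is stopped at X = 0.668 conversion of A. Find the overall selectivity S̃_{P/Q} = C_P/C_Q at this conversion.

C_A = C_{A0}(1−X) = 0.7868 kmol/m³.
Along a PFR/batch, dC_P/dC_A = −r_P/(r_P+r_Q) = −k₁/(k₁+k₂·C_A).
Integrating from C_{A0} to C_A: C_P = (1.95/0.131)·ln[(1.95+0.131·2.37)/(1.95+0.131·0.787)] = 14.89·ln(2.260/2.053) = 1.432 kmol/m³.
C_Q = (C_{A0}−C_A)−C_P = 0.1507 kmol/m³; S̃_{P/Q} = 1.432/0.1507 = 9.51.

9.51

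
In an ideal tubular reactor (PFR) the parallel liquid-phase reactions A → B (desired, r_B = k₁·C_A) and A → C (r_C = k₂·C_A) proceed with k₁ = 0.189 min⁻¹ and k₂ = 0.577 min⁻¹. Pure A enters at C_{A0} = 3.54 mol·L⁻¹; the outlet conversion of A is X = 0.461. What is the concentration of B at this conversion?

0.403 mol·L⁻¹

C_A = C_{A0}(1−X) = 1.908 mol·L⁻¹.
Both paths are first order in A, so the instantaneous fraction to B is constant: dC_B/d(−C_A) = k₁/(k₁+k₂) = 0.2467.
C_B = 0.2467·(C_{A0}−C_A) = 0.2467×1.632 = 0.403 mol·L⁻¹.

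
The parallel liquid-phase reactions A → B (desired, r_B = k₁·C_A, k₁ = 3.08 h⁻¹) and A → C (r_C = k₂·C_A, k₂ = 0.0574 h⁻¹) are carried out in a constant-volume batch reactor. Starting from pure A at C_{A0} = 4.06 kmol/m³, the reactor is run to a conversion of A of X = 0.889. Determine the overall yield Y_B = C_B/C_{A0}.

0.873

C_A = C_{A0}(1−X) = 0.4507 kmol/m³.
Both paths are first order in A, so the instantaneous fraction to B is constant: dC_B/d(−C_A) = k₁/(k₁+k₂) = 0.9817.
C_B = 0.9817·(C_{A0}−C_A) = 0.9817×3.609 = 3.54 kmol/m³.
Y_B = C_B/C_{A0} = 3.543/4.06 = 0.873.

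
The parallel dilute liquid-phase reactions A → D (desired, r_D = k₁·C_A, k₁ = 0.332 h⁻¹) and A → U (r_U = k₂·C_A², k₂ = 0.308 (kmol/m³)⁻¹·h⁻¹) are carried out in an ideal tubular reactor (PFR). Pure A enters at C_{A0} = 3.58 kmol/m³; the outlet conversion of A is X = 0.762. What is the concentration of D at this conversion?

C_A = C_{A0}(1−X) = 0.8520 kmol/m³.
Along a PFR/batch, dC_D/dC_A = −r_D/(r_D+r_U) = −k₁/(k₁+k₂·C_A).
Integrating from C_{A0} to C_A: C_D = (0.332/0.308)·ln[(0.332+0.308·3.58)/(0.332+0.308·0.852)] = 1.078·ln(1.435/0.5944) = 0.9497 kmol/m³.

0.950 kmol/m³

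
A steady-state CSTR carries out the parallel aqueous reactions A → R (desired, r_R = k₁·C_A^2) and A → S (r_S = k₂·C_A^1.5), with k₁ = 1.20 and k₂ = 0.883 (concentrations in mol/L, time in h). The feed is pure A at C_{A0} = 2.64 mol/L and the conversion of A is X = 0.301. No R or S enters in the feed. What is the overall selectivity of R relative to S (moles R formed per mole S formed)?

1.85

Exit C_A = C_{A0}(1−X) = 2.64×0.699 = 1.845 mol/L.
A CSTR operates uniformly at the exit composition, giving r_R = 4.086 and r_S = 2.214 (each k·C_A^n at C_A = 1.845).
Overall selectivity = C_R/C_S = r_Rτ/(r_Sτ) = r_R/r_S = 1.85.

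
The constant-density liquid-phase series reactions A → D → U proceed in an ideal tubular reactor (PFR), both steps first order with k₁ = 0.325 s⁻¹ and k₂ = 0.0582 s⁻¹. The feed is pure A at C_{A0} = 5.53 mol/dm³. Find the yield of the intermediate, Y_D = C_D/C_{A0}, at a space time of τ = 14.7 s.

The intermediate concentration in a first-order A→B→C sequence is C_D = k₁C_{A0}(e^(−k₁τ) − e^(−k₂τ))/(k₂−k₁).
e^(−k₁τ) = e^(−0.325×14.7) = e^(−4.777) = 0.008417; e^(−k₂τ) = e^(−0.8555) = 0.4251.
C_D = 0.325×5.53/(0.0582−0.325) × (0.008417−0.4251) = (-6.736)×(-0.4166) = 2.807 mol/dm³.
Y_D = C_D/C_{A0} = 2.807/5.53 = 0.508.

0.508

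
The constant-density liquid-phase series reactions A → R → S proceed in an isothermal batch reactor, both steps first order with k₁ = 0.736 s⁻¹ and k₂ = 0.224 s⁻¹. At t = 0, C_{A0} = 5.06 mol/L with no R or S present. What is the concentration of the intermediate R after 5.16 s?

2.13 mol/L

The intermediate concentration in a first-order A→B→C sequence is C_R = k₁C_{A0}(e^(−k₁t) − e^(−k₂t))/(k₂−k₁).
e^(−k₁t) = e^(−0.736×5.16) = e^(−3.798) = 0.02242; e^(−k₂t) = e^(−1.156) = 0.3148.
C_R = 0.736×5.06/(0.224−0.736) × (0.02242−0.3148) = (-7.274)×(-0.2924) = 2.127 mol/L.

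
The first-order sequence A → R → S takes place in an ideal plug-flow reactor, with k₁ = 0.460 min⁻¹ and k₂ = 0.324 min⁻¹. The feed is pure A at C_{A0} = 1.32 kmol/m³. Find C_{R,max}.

At the optimum, C_{R,max}/C_{A0} = (k₁/k₂)^[k₂/(k₂−k₁)].
= (0.460/0.324)^(0.324/(0.324−0.460)) = (1.420)^(-2.382) = 0.4339.
C_{R,max} = 0.4339×1.32 = 0.573 kmol/m³.

0.573 kmol/m³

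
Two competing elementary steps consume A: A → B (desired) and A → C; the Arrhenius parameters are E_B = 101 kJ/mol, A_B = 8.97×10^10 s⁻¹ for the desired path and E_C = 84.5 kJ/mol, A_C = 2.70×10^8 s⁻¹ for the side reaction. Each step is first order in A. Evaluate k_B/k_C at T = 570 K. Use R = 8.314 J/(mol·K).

10.2

With equal orders, S_{B/C} = k_B/k_C = (A_B/A_C)·exp[(E_C−E_B)/(RT)].
(E_C−E_B)/(RT) = (84.5−101)×10³/(8.314×570) = -16500/4739 = -3.482.
k_B/k_C = (8.97×10^10/2.70×10^8)·exp(-3.482) = 332.2 × 0.03075 = 10.2.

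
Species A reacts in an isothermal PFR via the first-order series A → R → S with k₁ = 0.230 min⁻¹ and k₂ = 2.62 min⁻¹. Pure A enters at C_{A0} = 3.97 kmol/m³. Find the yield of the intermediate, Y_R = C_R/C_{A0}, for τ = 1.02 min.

For first-order series with pure A initially, C_R(τ) = k₁C_{A0}/(k₂−k₁)·(e^(−k₁τ) − e^(−k₂τ)).
e^(−k₁τ) = e^(−0.230×1.02) = e^(−0.2346) = 0.7909; e^(−k₂τ) = e^(−2.672) = 0.06909.
C_R = 0.230×3.97/(2.62−0.230) × (0.7909−0.06909) = 0.3821×0.7218 = 0.2758 kmol/m³.
Y_R = C_R/C_{A0} = 0.2758/3.97 = 0.0695.

0.0695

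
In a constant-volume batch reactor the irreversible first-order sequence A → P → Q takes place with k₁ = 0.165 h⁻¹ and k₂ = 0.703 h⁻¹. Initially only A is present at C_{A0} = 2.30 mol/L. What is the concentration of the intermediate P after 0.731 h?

0.203 mol/L

Solving the coupled first-order balances gives C_P(t) = [k₁/(k₂−k₁)]·C_{A0}·(e^(−k₁t) − e^(−k₂t)).
e^(−k₁t) = e^(−0.165×0.731) = e^(−0.1206) = 0.8864; e^(−k₂t) = e^(−0.5139) = 0.5982.
C_P = 0.165×2.30/(0.703−0.165) × (0.8864−0.5982) = 0.7054×0.2882 = 0.2033 mol/L.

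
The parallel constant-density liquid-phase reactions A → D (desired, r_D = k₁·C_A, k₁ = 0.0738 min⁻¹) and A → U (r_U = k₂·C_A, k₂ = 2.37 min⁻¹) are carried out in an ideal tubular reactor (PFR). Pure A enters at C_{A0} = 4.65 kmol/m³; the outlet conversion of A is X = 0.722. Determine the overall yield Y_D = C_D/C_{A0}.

0.0218

C_A = C_{A0}(1−X) = 1.293 kmol/m³.
Both paths are first order in A, so the instantaneous fraction to D is constant: dC_D/d(−C_A) = k₁/(k₁+k₂) = 0.03020.
C_D = 0.03020·(C_{A0}−C_A) = 0.03020×3.357 = 0.101 kmol/m³.
Y_D = C_D/C_{A0} = 0.1014/4.65 = 0.0218.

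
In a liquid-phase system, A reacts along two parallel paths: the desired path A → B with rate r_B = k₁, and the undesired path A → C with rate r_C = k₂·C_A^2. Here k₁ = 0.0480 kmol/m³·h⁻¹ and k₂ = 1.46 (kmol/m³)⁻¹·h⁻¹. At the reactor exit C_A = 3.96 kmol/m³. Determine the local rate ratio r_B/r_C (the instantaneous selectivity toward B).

S_{B/C} = r_B/r_C = (k₁)/(k₂·C_A^2) = (k₁/k₂)·C_A^-2.
= (0.0480) / (1.46×3.960^2) = 0.04800/22.90 = 0.00210.
The undesired path is higher order in A, so low C_A (CSTR or dilute feed) favours B.

0.00210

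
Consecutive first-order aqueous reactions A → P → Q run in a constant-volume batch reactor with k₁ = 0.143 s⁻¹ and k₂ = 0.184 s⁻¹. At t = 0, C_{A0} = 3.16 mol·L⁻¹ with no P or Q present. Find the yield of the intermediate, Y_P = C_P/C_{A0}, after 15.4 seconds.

For first-order series with pure A initially, C_P(t) = k₁C_{A0}/(k₂−k₁)·(e^(−k₁t) − e^(−k₂t)).
e^(−k₁t) = e^(−0.143×15.4) = e^(−2.202) = 0.1106; e^(−k₂t) = e^(−2.834) = 0.05880.
C_P = 0.143×3.16/(0.184−0.143) × (0.1106−0.05880) = 11.02×0.05176 = 0.5705 mol·L⁻¹.
Y_P = C_P/C_{A0} = 0.5705/3.16 = 0.181.

0.181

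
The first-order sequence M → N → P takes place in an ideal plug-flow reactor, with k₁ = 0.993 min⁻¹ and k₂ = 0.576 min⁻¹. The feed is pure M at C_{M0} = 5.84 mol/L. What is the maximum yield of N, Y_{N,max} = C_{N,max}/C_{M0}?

0.471

Evaluating C_N at τ_opt = ln(k₂/k₁)/(k₂−k₁) gives C_{N,max}/C_{M0} = (k₁/k₂)^[k₂/(k₂−k₁)].
= (0.993/0.576)^(0.576/(0.576−0.993)) = (1.724)^(-1.381) = 0.4713.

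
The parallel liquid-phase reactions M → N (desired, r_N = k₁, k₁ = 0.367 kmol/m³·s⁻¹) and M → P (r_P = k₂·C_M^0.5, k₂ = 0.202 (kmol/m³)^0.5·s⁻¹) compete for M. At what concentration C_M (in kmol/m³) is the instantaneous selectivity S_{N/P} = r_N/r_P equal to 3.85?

S_{N/P} = (k₁/k₂)·C_M^-0.5 ⇒ C_M = (S·k₂/k₁)^(-2).
= (3.85×0.202/0.367)^(-2) = (2.119)^(-2) = 0.223 kmol/m³.

0.223 kmol/m³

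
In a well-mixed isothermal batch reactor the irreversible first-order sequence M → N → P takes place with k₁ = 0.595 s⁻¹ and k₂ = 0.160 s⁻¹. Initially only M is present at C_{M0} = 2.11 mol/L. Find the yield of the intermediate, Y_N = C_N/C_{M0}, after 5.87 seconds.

Solving the coupled first-order balances gives C_N(t) = [k₁/(k₂−k₁)]·C_{M0}·(e^(−k₁t) − e^(−k₂t)).
e^(−k₁t) = e^(−0.595×5.87) = e^(−3.493) = 0.03042; e^(−k₂t) = e^(−0.9392) = 0.3909.
C_N = 0.595×2.11/(0.160−0.595) × (0.03042−0.3909) = (-2.886)×(-0.3605) = 1.040 mol/L.
Y_N = C_N/C_{M0} = 1.040/2.11 = 0.493.

0.493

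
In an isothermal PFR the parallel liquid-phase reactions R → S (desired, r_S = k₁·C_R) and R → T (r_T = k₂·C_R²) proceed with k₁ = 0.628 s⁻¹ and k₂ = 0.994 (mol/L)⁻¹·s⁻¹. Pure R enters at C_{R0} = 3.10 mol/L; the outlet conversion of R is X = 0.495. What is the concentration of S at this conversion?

C_R = C_{R0}(1−X) = 1.566 mol/L.
Along a PFR/batch, dC_S/dC_R = −r_S/(r_S+r_T) = −k₁/(k₁+k₂·C_R).
Integrating from C_{R0} to C_R: C_S = (0.628/0.994)·ln[(0.628+0.994·3.10)/(0.628+0.994·1.57)] = 0.6318·ln(3.709/2.184) = 0.3346 mol/L.

0.335 mol/L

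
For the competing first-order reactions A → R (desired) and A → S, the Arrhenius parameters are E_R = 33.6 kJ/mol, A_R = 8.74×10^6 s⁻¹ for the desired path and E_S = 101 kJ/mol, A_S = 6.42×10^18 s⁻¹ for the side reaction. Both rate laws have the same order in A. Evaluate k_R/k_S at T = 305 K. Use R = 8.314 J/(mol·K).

With equal orders, S_{R/S} = k_R/k_S = (A_R/A_S)·exp[(E_S−E_R)/(RT)].
(E_S−E_R)/(RT) = (101−33.6)×10³/(8.314×305) = 67400/2536 = 26.58.
k_R/k_S = (8.74×10^6/6.42×10^18)·exp(26.58) = 1.361×10^-12 × 3.495×10^11 = 0.476.

0.476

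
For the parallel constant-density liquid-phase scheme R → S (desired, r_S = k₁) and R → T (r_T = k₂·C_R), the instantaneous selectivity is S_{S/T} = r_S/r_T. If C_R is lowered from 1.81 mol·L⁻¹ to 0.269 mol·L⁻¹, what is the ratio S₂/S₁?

S_{S/T} = (k₁/k₂)·C_R⁻¹, so S₂/S₁ = (C_{R,2}/C_{R,1})⁻¹.
= 1.81/0.269 = 6.73.

6.73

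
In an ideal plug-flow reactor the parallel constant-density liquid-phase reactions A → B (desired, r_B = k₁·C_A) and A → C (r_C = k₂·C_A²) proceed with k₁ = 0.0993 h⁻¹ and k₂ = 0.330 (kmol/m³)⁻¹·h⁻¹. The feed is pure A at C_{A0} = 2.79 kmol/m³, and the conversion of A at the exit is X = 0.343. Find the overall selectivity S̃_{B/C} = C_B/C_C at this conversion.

0.132

C_A = C_{A0}(1−X) = 1.833 kmol/m³.
Along a PFR/batch, dC_B/dC_A = −r_B/(r_B+r_C) = −k₁/(k₁+k₂·C_A).
Integrating from C_{A0} to C_A: C_B = (0.0993/0.330)·ln[(0.0993+0.330·2.79)/(0.0993+0.330·1.83)] = 0.3009·ln(1.020/0.7042) = 0.1115 kmol/m³.
C_C = (C_{A0}−C_A)−C_B = 0.8455 kmol/m³; S̃_{B/C} = 0.1115/0.8455 = 0.132.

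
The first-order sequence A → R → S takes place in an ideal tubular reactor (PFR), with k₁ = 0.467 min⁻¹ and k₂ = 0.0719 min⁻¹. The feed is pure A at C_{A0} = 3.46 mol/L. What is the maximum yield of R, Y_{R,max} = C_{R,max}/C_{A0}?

0.711

For a first-order series the maximum intermediate yield is C_{R,max}/C_{A0} = (k₁/k₂)^[k₂/(k₂−k₁)].
= (0.467/0.0719)^(0.0719/(0.0719−0.467)) = (6.495)^(-0.1820) = 0.7114.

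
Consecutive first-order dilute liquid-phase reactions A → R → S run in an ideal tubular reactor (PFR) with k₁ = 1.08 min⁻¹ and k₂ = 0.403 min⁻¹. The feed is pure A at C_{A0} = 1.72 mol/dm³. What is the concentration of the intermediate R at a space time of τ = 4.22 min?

0.472 mol/dm³

For first-order series with pure A initially, C_R(τ) = k₁C_{A0}/(k₂−k₁)·(e^(−k₁τ) − e^(−k₂τ)).
e^(−k₁τ) = e^(−1.08×4.22) = e^(−4.558) = 0.01049; e^(−k₂τ) = e^(−1.701) = 0.1826.
C_R = 1.08×1.72/(0.403−1.08) × (0.01049−0.1826) = (-2.744)×(-0.1721) = 0.4722 mol/dm³.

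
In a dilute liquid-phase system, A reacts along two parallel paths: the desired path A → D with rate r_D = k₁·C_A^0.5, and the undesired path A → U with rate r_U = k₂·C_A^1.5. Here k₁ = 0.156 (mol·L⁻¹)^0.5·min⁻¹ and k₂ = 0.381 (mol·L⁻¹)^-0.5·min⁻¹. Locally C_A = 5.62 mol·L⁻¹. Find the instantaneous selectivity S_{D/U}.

0.0729

S_{D/U} = r_D/r_U = (k₁·C_A^0.5)/(k₂·C_A^1.5) = (k₁/k₂)·C_A⁻¹.
= (0.156×5.620^0.5) / (0.381×5.620^1.5) = 0.3698/5.076 = 0.0729.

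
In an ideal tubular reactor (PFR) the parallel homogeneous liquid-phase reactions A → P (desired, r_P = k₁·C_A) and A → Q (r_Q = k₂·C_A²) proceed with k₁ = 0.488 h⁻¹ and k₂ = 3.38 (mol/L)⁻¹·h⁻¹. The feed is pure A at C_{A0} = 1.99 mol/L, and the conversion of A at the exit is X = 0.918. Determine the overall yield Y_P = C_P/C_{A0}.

0.141

C_A = C_{A0}(1−X) = 0.1632 mol/L.
Along a PFR/batch, dC_P/dC_A = −r_P/(r_P+r_Q) = −k₁/(k₁+k₂·C_A).
Integrating from C_{A0} to C_A: C_P = (0.488/3.38)·ln[(0.488+3.38·1.99)/(0.488+3.38·0.163)] = 0.1444·ln(7.214/1.040) = 0.2797 mol/L.
Y_P = C_P/C_{A0} = 0.2797/1.99 = 0.141.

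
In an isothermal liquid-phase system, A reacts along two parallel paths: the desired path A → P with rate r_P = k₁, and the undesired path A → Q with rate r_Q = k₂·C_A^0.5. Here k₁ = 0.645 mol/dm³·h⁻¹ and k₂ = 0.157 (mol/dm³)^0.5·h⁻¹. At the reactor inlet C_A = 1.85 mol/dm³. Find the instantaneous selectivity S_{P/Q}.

S_{P/Q} = r_P/r_Q = (k₁)/(k₂·C_A^0.5) = (k₁/k₂)·C_A^-0.5.
= (0.645) / (0.157×1.850^0.5) = 0.6450/0.2135 = 3.02.

3.02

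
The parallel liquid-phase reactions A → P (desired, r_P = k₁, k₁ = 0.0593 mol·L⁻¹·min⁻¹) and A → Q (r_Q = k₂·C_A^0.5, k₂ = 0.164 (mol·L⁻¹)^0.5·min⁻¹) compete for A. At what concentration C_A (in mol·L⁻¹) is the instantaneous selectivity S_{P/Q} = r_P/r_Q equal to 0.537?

S_{P/Q} = (k₁/k₂)·C_A^-0.5 ⇒ C_A = (S·k₂/k₁)^(-2).
= (0.537×0.164/0.0593)^(-2) = (1.485)^(-2) = 0.453 mol·L⁻¹.

0.453 mol·L⁻¹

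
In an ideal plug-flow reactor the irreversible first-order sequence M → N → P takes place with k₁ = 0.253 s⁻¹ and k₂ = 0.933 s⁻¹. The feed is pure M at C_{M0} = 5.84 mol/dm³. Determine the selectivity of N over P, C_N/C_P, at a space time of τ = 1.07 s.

1.62

Solving the coupled first-order balances gives C_N(τ) = [k₁/(k₂−k₁)]·C_{M0}·(e^(−k₁τ) − e^(−k₂τ)).
e^(−k₁τ) = e^(−0.253×1.07) = e^(−0.2707) = 0.7628; e^(−k₂τ) = e^(−0.9983) = 0.3685.
C_N = 0.253×5.84/(0.933−0.253) × (0.7628−0.3685) = 2.173×0.3943 = 0.8568 mol/dm³.
C_M = C_{M0}e^(−k₁τ) = 4.455 mol/dm³, so C_P = C_{M0}−C_M−C_N = 0.5282 mol/dm³; C_N/C_P = 1.62.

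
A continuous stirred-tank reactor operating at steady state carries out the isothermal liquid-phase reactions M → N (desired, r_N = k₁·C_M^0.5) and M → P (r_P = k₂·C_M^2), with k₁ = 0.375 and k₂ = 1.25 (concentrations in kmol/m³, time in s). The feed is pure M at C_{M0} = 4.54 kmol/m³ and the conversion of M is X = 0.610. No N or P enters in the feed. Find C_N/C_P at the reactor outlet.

Exit C_M = C_{M0}(1−X) = 4.54×0.390 = 1.771 kmol/m³.
A CSTR operates uniformly at the exit composition, giving r_N = 0.4990 and r_P = 3.919 (each k·C_M^n at C_M = 1.771).
Overall selectivity = C_N/C_P = r_Nτ/(r_Pτ) = r_N/r_P = 0.127.

0.127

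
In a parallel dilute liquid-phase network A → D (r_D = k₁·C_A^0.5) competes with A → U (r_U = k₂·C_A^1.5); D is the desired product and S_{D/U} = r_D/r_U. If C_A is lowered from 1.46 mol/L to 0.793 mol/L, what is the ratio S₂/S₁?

1.84

S_{D/U} = (k₁/k₂)·C_A⁻¹, so S₂/S₁ = (C_{A,2}/C_{A,1})⁻¹.
= 1.46/0.793 = 1.84.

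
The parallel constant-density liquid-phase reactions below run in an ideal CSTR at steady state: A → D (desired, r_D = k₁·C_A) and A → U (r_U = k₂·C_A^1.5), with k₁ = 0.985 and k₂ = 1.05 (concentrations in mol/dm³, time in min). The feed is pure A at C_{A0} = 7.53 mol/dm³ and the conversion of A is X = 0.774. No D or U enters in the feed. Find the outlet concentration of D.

2.44 mol/dm³

Exit C_A = C_{A0}(1−X) = 7.53×0.226 = 1.702 mol/dm³.
Rates in a CSTR are evaluated at the outlet concentration: r_D = 0.985×1.702 = 1.676, r_U = 1.05×1.702^1.5 = 2.331.
Fraction of consumed A going to D: r_D/(r_D+r_U) = 0.4183.
C_D = 0.4183·C_{A0}·X = 0.4183×7.53×0.774 = 2.44 mol/dm³.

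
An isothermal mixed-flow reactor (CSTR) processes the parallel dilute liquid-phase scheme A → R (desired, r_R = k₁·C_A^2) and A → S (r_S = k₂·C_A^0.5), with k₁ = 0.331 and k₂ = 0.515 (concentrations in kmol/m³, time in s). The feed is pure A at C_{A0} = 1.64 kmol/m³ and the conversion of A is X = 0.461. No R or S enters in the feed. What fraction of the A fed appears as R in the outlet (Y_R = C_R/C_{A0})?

Exit C_A = C_{A0}(1−X) = 1.64×0.539 = 0.8840 kmol/m³.
Rates in a CSTR are evaluated at the outlet concentration: r_R = 0.331×0.8840^2 = 0.2586, r_S = 0.515×0.8840^0.5 = 0.4842.
Fraction of consumed A going to R: r_R/(r_R+r_S) = 0.3482.
C_R = 0.3482·C_{A0}·X = 0.3482×1.64×0.461 = 0.263 kmol/m³; Y_R = C_R/C_{A0} = 0.161.

0.161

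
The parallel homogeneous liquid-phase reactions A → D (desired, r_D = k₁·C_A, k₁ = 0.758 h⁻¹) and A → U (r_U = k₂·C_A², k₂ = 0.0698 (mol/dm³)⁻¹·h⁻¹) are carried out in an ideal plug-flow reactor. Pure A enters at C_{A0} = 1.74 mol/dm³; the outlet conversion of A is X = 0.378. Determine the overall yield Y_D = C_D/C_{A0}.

0.335

C_A = C_{A0}(1−X) = 1.082 mol/dm³.
Along a PFR/batch, dC_D/dC_A = −r_D/(r_D+r_U) = −k₁/(k₁+k₂·C_A).
Integrating from C_{A0} to C_A: C_D = (0.758/0.0698)·ln[(0.758+0.0698·1.74)/(0.758+0.0698·1.08)] = 10.86·ln(0.8795/0.8335) = 0.5822 mol/dm³.
Y_D = C_D/C_{A0} = 0.5822/1.74 = 0.335.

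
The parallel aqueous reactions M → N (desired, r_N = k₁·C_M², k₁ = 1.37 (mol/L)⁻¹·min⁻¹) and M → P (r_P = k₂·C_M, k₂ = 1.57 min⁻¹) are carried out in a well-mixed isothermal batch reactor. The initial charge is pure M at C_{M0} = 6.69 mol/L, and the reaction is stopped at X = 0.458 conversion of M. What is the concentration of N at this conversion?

C_M = C_{M0}(1−X) = 3.626 mol/L.
Along a PFR/batch, dC_P/dC_M = −r_P/(r_N+r_P) = −k₂/(k₂+k₁·C_M).
Integrating from C_{M0} to C_M: C_P = (1.57/1.37)·ln[(1.57+1.37·6.69)/(1.57+1.37·3.63)] = 1.146·ln(10.74/6.538) = 0.5684 mol/L.
Then C_N = (C_{M0}−C_M) − C_P = 3.064 − 0.5684 = 2.496 mol/L.

2.50 mol/L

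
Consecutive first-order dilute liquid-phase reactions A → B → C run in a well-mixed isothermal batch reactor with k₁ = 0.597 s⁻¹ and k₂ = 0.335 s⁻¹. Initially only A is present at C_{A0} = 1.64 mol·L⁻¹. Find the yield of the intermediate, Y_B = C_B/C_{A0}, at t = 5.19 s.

0.298

Solving the coupled first-order balances gives C_B(t) = [k₁/(k₂−k₁)]·C_{A0}·(e^(−k₁t) − e^(−k₂t)).
e^(−k₁t) = e^(−0.597×5.19) = e^(−3.098) = 0.04512; e^(−k₂t) = e^(−1.739) = 0.1758.
C_B = 0.597×1.64/(0.335−0.597) × (0.04512−0.1758) = (-3.737)×(-0.1306) = 0.4882 mol·L⁻¹.
Y_B = C_B/C_{A0} = 0.4882/1.64 = 0.298.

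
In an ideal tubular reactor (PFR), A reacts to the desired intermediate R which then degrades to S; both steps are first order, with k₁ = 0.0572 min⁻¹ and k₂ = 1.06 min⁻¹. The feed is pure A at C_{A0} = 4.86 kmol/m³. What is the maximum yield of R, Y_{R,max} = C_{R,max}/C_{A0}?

0.0457

At the optimum, C_{R,max}/C_{A0} = (k₁/k₂)^[k₂/(k₂−k₁)].
= (0.0572/1.06)^(1.06/(1.06−0.0572)) = (0.05396)^(1.057) = 0.04568.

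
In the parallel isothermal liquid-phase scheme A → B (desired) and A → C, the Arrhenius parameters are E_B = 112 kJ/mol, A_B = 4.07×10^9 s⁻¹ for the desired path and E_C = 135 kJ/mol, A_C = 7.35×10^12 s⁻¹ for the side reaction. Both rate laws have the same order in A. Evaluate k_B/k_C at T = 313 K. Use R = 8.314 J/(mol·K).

With equal orders, S_{B/C} = k_B/k_C = (A_B/A_C)·exp[(E_C−E_B)/(RT)].
(E_C−E_B)/(RT) = (135−112)×10³/(8.314×313) = 23000/2602 = 8.838.
k_B/k_C = (4.07×10^9/7.35×10^12)·exp(8.838) = 5.537×10^-4 × 6894 = 3.82.
Since E_B < E_C, lowering the temperature improves selectivity toward B.

3.82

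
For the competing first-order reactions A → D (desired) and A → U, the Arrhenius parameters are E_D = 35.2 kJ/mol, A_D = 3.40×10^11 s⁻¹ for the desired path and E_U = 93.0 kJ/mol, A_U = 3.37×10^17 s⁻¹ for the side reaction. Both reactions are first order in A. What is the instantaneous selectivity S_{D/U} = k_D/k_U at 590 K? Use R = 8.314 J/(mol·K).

With equal orders, S_{D/U} = k_D/k_U = (A_D/A_U)·exp[(E_U−E_D)/(RT)].
(E_U−E_D)/(RT) = (93.0−35.2)×10³/(8.314×590) = 57800/4905 = 11.78.
k_D/k_U = (3.40×10^11/3.37×10^17)·exp(11.78) = 1.009×10^-6 × 1.310×10^5 = 0.132.

0.132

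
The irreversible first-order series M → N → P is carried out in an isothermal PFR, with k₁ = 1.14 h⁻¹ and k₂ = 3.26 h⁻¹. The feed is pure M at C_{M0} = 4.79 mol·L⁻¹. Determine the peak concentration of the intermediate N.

For a first-order series the maximum intermediate yield is C_{N,max}/C_{M0} = (k₁/k₂)^[k₂/(k₂−k₁)].
= (1.14/3.26)^(3.26/(3.26−1.14)) = (0.3497)^(1.538) = 0.1988.
C_{N,max} = 0.1988×4.79 = 0.952 mol·L⁻¹.

0.952 mol·L⁻¹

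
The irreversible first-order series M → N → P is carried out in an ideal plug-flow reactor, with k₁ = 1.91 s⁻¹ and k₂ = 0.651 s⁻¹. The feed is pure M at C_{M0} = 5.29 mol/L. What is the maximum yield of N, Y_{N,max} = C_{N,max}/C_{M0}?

At the optimum, C_{N,max}/C_{M0} = (k₁/k₂)^[k₂/(k₂−k₁)].
= (1.91/0.651)^(0.651/(0.651−1.91)) = (2.934)^(-0.5171) = 0.5732.

0.573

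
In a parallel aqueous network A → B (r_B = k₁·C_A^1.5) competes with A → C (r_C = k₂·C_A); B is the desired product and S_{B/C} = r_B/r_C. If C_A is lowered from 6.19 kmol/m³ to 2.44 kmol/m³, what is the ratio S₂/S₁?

0.628

S_{B/C} = (k₁/k₂)·C_A^0.5, so S₂/S₁ = (C_{A,2}/C_{A,1})^0.5.
= (2.44/6.19)^0.5 = (0.3942)^0.5 = 0.628.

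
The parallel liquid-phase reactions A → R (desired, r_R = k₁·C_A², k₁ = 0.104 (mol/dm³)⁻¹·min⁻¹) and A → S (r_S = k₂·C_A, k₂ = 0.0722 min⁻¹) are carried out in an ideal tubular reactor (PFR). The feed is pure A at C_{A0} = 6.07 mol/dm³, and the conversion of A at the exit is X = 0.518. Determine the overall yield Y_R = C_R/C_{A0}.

C_A = C_{A0}(1−X) = 2.926 mol/dm³.
Along a PFR/batch, dC_S/dC_A = −r_S/(r_R+r_S) = −k₂/(k₂+k₁·C_A).
Integrating from C_{A0} to C_A: C_S = (0.0722/0.104)·ln[(0.0722+0.104·6.07)/(0.0722+0.104·2.93)] = 0.6942·ln(0.7035/0.3765) = 0.4340 mol/dm³.
Then C_R = (C_{A0}−C_A) − C_S = 3.144 − 0.4340 = 2.710 mol/dm³.
Y_R = C_R/C_{A0} = 2.710/6.07 = 0.446.

0.446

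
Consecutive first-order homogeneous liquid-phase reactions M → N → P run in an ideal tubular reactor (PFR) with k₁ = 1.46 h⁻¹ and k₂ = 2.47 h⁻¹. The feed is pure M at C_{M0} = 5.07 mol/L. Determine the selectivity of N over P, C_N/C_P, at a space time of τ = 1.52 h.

For first-order series with pure M initially, C_N(τ) = k₁C_{M0}/(k₂−k₁)·(e^(−k₁τ) − e^(−k₂τ)).
e^(−k₁τ) = e^(−1.46×1.52) = e^(−2.219) = 0.1087; e^(−k₂τ) = e^(−3.754) = 0.02341.
C_N = 1.46×5.07/(2.47−1.46) × (0.1087−0.02341) = 7.329×0.08528 = 0.6250 mol/L.
C_M = C_{M0}e^(−k₁τ) = 0.5511 mol/L, so C_P = C_{M0}−C_M−C_N = 3.894 mol/L; C_N/C_P = 0.161.

0.161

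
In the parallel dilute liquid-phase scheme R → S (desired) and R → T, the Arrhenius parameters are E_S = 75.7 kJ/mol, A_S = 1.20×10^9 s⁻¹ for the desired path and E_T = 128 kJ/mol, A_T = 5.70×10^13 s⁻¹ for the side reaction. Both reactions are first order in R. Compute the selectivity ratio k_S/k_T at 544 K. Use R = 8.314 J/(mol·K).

2.21

Since both paths have the same order in R, the concentration cancels and S_{S/T} = k_S/k_T = (A_S/A_T)·exp[(E_T−E_S)/(RT)].
(E_T−E_S)/(RT) = (128−75.7)×10³/(8.314×544) = 52300/4523 = 11.56.
k_S/k_T = (1.20×10^9/5.70×10^13)·exp(11.56) = 2.105×10^-5 × 1.052×10^5 = 2.21.
Since E_S < E_T, lowering the temperature improves selectivity toward S.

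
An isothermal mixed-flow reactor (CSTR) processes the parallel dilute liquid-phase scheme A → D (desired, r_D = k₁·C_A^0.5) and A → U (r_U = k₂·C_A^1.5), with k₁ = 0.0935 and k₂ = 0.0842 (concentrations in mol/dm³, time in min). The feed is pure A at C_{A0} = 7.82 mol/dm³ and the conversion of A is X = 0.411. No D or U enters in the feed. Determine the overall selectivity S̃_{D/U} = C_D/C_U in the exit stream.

Exit C_A = C_{A0}(1−X) = 7.82×0.589 = 4.606 mol/dm³.
In a CSTR the entire volume is at exit conditions, so r_D = 0.0935×4.606^0.5 = 0.2007 and r_U = 0.0842×4.606^1.5 = 0.8323.
Overall selectivity = C_D/C_U = r_Dτ/(r_Uτ) = r_D/r_U = 0.241.

0.241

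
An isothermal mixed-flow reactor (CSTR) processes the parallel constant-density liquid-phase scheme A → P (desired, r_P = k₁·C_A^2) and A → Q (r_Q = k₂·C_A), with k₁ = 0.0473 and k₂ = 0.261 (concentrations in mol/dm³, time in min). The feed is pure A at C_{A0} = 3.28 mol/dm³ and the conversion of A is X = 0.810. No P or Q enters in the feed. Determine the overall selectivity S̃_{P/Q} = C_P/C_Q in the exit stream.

0.113

Exit C_A = C_{A0}(1−X) = 3.28×0.190 = 0.6232 mol/dm³.
In a CSTR the entire volume is at exit conditions, so r_P = 0.0473×0.6232^2 = 0.01837 and r_Q = 0.261×0.6232 = 0.1627.
Overall selectivity = C_P/C_Q = r_Pτ/(r_Qτ) = r_P/r_Q = 0.113.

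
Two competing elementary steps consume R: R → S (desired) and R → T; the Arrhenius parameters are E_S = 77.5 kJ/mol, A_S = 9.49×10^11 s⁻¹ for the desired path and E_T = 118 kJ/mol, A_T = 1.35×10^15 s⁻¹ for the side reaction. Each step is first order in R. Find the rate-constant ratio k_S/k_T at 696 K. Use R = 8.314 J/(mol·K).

Since both paths have the same order in R, the concentration cancels and S_{S/T} = k_S/k_T = (A_S/A_T)·exp[(E_T−E_S)/(RT)].
(E_T−E_S)/(RT) = (118−77.5)×10³/(8.314×696) = 40500/5787 = 6.999.
k_S/k_T = (9.49×10^11/1.35×10^15)·exp(6.999) = 7.030×10^-4 × 1096 = 0.770.

0.770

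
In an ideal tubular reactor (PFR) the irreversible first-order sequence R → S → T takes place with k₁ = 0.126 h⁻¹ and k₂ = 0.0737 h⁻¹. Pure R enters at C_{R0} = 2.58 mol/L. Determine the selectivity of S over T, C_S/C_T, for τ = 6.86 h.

3.12

The intermediate concentration in a first-order A→B→C sequence is C_S = k₁C_{R0}(e^(−k₁τ) − e^(−k₂τ))/(k₂−k₁).
e^(−k₁τ) = e^(−0.126×6.86) = e^(−0.8644) = 0.4213; e^(−k₂τ) = e^(−0.5056) = 0.6032.
C_S = 0.126×2.58/(0.0737−0.126) × (0.4213−0.6032) = (-6.216)×(-0.1818) = 1.130 mol/L.
C_R = C_{R0}e^(−k₁τ) = 1.087 mol/L, so C_T = C_{R0}−C_R−C_S = 0.3628 mol/L; C_S/C_T = 3.12.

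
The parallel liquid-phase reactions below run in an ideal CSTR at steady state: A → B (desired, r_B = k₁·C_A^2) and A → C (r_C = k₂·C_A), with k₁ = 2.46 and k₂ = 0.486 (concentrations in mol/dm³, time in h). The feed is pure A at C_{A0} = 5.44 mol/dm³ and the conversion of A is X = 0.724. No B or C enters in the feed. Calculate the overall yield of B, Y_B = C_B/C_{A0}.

0.640

Exit C_A = C_{A0}(1−X) = 5.44×0.276 = 1.501 mol/dm³.
A CSTR operates uniformly at the exit composition, giving r_B = 5.546 and r_C = 0.7297 (each k·C_A^n at C_A = 1.501).
Fraction of consumed A going to B: r_B/(r_B+r_C) = 0.8837.
C_B = 0.8837·C_{A0}·X = 0.8837×5.44×0.724 = 3.48 mol/dm³; Y_B = C_B/C_{A0} = 0.640.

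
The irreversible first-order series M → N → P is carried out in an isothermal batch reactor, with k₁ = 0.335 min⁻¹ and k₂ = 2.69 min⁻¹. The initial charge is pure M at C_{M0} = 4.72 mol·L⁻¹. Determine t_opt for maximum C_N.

0.885 min

Setting dC_N/dt = 0 gives t_opt = ln(k₂/k₁)/(k₂−k₁).
= ln(2.69/0.335)/(2.69−0.335) = ln(8.030)/2.355 = 2.083/2.355 = 0.885 min.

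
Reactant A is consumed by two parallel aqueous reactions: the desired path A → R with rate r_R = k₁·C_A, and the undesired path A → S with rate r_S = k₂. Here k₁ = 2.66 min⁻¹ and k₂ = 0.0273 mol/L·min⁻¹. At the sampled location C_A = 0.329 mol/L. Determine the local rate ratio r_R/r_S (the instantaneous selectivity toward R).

32.1

S_{R/S} = r_R/r_S = (k₁·C_A)/(k₂) = (k₁/k₂)·C_A.
= (2.66×0.3290) / (0.0273) = 0.8751/0.02730 = 32.1.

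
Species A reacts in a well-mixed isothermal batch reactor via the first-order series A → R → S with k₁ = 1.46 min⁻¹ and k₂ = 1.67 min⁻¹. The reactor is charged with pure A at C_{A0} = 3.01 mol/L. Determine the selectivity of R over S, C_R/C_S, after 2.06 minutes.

For first-order series with pure A initially, C_R(t) = k₁C_{A0}/(k₂−k₁)·(e^(−k₁t) − e^(−k₂t)).
e^(−k₁t) = e^(−1.46×2.06) = e^(−3.008) = 0.04941; e^(−k₂t) = e^(−3.440) = 0.03206.
C_R = 1.46×3.01/(1.67−1.46) × (0.04941−0.03206) = 20.93×0.01735 = 0.3631 mol/L.
C_A = C_{A0}e^(−k₁t) = 0.1487 mol/L, so C_S = C_{A0}−C_A−C_R = 2.498 mol/L; C_R/C_S = 0.145.

0.145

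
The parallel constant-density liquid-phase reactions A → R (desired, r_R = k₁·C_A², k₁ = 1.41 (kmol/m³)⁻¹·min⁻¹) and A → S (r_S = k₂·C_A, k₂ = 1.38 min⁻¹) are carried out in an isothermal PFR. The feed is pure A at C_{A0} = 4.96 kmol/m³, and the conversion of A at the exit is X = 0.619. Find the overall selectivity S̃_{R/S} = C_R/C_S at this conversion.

C_A = C_{A0}(1−X) = 1.890 kmol/m³.
Along a PFR/batch, dC_S/dC_A = −r_S/(r_R+r_S) = −k₂/(k₂+k₁·C_A).
Integrating from C_{A0} to C_A: C_S = (1.38/1.41)·ln[(1.38+1.41·4.96)/(1.38+1.41·1.89)] = 0.9787·ln(8.374/4.045) = 0.7122 kmol/m³.
Then C_R = (C_{A0}−C_A) − C_S = 3.070 − 0.7122 = 2.358 kmol/m³.
S̃_{R/S} = C_R/C_S = 2.358/0.7122 = 3.31.

3.31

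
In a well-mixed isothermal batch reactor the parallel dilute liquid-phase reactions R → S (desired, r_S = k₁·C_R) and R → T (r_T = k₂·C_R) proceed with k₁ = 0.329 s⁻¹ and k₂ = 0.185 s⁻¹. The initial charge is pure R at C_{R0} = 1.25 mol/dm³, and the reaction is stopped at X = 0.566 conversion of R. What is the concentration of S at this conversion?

C_R = C_{R0}(1−X) = 0.5425 mol/dm³.
Both paths are first order in R, so the instantaneous fraction to S is constant: dC_S/d(−C_R) = k₁/(k₁+k₂) = 0.6401.
C_S = 0.6401·(C_{R0}−C_R) = 0.6401×0.7075 = 0.453 mol/dm³.

0.453 mol/dm³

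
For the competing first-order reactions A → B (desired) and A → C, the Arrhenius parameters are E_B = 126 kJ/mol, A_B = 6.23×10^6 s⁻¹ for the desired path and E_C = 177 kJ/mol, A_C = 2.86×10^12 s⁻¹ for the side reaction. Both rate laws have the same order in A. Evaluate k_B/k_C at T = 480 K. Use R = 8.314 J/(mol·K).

0.773

k_B/k_C = (A_B/A_C)·exp[−(E_B−E_C)/(RT)] = (A_B/A_C)·exp[(E_C−E_B)/(RT)].
(E_C−E_B)/(RT) = (177−126)×10³/(8.314×480) = 51000/3991 = 12.78.
k_B/k_C = (6.23×10^6/2.86×10^12)·exp(12.78) = 2.178×10^-6 × 3.549×10^5 = 0.773.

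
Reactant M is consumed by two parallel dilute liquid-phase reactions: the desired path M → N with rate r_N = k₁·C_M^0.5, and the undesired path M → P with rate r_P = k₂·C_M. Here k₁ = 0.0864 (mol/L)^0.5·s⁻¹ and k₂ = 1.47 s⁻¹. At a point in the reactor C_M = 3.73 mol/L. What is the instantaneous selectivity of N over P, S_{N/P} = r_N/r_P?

S_{N/P} = r_N/r_P = (k₁·C_M^0.5)/(k₂·C_M) = (k₁/k₂)·C_M^-0.5.
= (0.0864×3.730^0.5) / (1.47×3.730) = 0.1669/5.483 = 0.0304.
The undesired path is higher order in M, so low C_M (CSTR or dilute feed) favours N.

0.0304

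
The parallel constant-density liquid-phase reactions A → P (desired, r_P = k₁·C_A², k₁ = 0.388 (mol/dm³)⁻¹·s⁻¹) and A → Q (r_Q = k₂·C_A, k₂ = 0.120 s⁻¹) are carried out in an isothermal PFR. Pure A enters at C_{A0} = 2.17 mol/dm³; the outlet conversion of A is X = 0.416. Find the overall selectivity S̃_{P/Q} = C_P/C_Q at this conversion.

C_A = C_{A0}(1−X) = 1.267 mol/dm³.
Along a PFR/batch, dC_Q/dC_A = −r_Q/(r_P+r_Q) = −k₂/(k₂+k₁·C_A).
Integrating from C_{A0} to C_A: C_Q = (0.120/0.388)·ln[(0.120+0.388·2.17)/(0.120+0.388·1.27)] = 0.3093·ln(0.9620/0.6117) = 0.1400 mol/dm³.
Then C_P = (C_{A0}−C_A) − C_Q = 0.9027 − 0.1400 = 0.7627 mol/dm³.
S̃_{P/Q} = C_P/C_Q = 0.7627/0.1400 = 5.45.

5.45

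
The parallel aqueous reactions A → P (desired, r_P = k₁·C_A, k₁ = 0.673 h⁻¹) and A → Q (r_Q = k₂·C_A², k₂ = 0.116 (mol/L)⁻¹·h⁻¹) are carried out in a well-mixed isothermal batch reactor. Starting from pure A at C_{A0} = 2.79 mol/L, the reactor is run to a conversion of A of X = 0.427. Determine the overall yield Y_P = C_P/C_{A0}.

0.310

C_A = C_{A0}(1−X) = 1.599 mol/L.
Along a PFR/batch, dC_P/dC_A = −r_P/(r_P+r_Q) = −k₁/(k₁+k₂·C_A).
Integrating from C_{A0} to C_A: C_P = (0.673/0.116)·ln[(0.673+0.116·2.79)/(0.673+0.116·1.60)] = 5.802·ln(0.9966/0.8584) = 0.8660 mol/L.
Y_P = C_P/C_{A0} = 0.8660/2.79 = 0.310.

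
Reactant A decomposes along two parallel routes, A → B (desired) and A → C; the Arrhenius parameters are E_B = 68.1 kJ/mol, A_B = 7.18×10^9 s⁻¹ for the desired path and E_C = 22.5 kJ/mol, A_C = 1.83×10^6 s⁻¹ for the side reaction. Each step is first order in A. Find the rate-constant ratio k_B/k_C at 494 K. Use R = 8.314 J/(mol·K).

0.0591

Since both paths have the same order in A, the concentration cancels and S_{B/C} = k_B/k_C = (A_B/A_C)·exp[(E_C−E_B)/(RT)].
(E_C−E_B)/(RT) = (22.5−68.1)×10³/(8.314×494) = -45600/4107 = -11.10.
k_B/k_C = (7.18×10^9/1.83×10^6)·exp(-11.10) = 3923 × 1.507×10^-5 = 0.0591.
Since E_B > E_C, raising the temperature improves selectivity toward B.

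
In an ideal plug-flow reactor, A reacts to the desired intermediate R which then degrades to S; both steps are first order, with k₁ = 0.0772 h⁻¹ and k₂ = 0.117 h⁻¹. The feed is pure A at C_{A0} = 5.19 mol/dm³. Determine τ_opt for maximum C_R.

The intermediate peaks when r₁ = r₂, i.e. k₁e^(−k₁τ) = k₂e^(−k₂τ), giving τ_opt = ln(k₂/k₁)/(k₂−k₁).
= ln(0.117/0.0772)/(0.117−0.0772) = ln(1.516)/0.03980 = 0.4158/0.03980 = 10.4 h.

10.4 h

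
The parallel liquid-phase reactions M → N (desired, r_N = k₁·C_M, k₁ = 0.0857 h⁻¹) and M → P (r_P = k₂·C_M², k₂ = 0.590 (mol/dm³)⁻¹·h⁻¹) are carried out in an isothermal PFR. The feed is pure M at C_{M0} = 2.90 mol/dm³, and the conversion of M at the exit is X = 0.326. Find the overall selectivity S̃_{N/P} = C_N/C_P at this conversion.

C_M = C_{M0}(1−X) = 1.955 mol/dm³.
Along a PFR/batch, dC_N/dC_M = −r_N/(r_N+r_P) = −k₁/(k₁+k₂·C_M).
Integrating from C_{M0} to C_M: C_N = (0.0857/0.590)·ln[(0.0857+0.590·2.90)/(0.0857+0.590·1.95)] = 0.1453·ln(1.797/1.239) = 0.05399 mol/dm³.
C_P = (C_{M0}−C_M)−C_N = 0.8914 mol/dm³; S̃_{N/P} = 0.05399/0.8914 = 0.0606.

0.0606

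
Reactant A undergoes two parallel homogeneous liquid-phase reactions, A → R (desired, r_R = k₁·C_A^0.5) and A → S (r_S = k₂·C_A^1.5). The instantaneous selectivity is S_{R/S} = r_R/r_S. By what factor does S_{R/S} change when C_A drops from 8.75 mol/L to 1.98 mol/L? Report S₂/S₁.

S_{R/S} = (k₁/k₂)·C_A⁻¹, so S₂/S₁ = (C_{A,2}/C_{A,1})⁻¹.
= 8.75/1.98 = 4.42.
Selectivity toward R rises as C_A falls — low-concentration operation is favoured.

4.42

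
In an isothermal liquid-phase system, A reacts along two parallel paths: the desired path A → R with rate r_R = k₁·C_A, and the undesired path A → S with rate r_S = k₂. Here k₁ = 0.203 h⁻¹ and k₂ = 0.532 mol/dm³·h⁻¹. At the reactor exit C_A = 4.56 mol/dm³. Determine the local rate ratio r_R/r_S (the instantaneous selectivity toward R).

1.74

S_{R/S} = r_R/r_S = (k₁·C_A)/(k₂) = (k₁/k₂)·C_A.
= (0.203×4.560) / (0.532) = 0.9257/0.5320 = 1.74.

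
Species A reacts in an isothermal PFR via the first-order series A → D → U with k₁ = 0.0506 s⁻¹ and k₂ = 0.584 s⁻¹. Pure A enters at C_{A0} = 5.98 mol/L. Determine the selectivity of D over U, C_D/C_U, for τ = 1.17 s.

For first-order series with pure A initially, C_D(τ) = k₁C_{A0}/(k₂−k₁)·(e^(−k₁τ) − e^(−k₂τ)).
e^(−k₁τ) = e^(−0.0506×1.17) = e^(−0.05920) = 0.9425; e^(−k₂τ) = e^(−0.6833) = 0.5050.
C_D = 0.0506×5.98/(0.584−0.0506) × (0.9425−0.5050) = 0.5673×0.4376 = 0.2482 mol/L.
C_A = C_{A0}e^(−k₁τ) = 5.636 mol/L, so C_U = C_{A0}−C_A−C_D = 0.09553 mol/L; C_D/C_U = 2.60.

2.60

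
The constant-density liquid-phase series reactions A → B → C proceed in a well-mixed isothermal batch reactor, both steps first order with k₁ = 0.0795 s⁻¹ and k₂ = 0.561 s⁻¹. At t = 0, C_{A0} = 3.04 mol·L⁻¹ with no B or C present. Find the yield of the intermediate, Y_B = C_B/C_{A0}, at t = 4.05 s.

Solving the coupled first-order balances gives C_B(t) = [k₁/(k₂−k₁)]·C_{A0}·(e^(−k₁t) − e^(−k₂t)).
e^(−k₁t) = e^(−0.0795×4.05) = e^(−0.3220) = 0.7247; e^(−k₂t) = e^(−2.272) = 0.1031.
C_B = 0.0795×3.04/(0.561−0.0795) × (0.7247−0.1031) = 0.5019×0.6216 = 0.3120 mol·L⁻¹.
Y_B = C_B/C_{A0} = 0.3120/3.04 = 0.103.

0.103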